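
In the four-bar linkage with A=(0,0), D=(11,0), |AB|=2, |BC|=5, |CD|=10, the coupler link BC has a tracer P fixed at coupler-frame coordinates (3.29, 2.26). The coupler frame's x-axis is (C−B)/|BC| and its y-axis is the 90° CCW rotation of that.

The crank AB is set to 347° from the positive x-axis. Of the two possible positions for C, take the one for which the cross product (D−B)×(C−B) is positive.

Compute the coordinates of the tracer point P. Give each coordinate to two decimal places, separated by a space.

-0.21 2.90

A=(0,0), D=(11.00,0)
B = A + 2.00·(cos347°, sin347°) = (1.9487, -0.4499)
|BD| = 9.0624
circle(B,5.00) ∩ circle(D,10.00): a=0.3933, h=4.9845
  candidates: C₊=(2.0941,4.5480) cross=45.172; C₋=(2.5890,-5.4087) cross=-45.172
  mode + wants cross > 0 → take C=(2.0941,4.5480) (cross=45.172)
ex = (C−B)/|BC| = (0.0291,0.9996); ey = (-0.9996,0.0291)
P = B + 3.29·ex + 2.26·ey = (-0.2147,2.9044)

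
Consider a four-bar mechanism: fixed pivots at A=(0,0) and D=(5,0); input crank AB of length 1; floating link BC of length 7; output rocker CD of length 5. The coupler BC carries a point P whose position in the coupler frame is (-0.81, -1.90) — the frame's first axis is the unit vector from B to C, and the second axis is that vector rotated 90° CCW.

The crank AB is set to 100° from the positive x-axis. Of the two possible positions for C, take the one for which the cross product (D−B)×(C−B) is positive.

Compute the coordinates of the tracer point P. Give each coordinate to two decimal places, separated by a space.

A=(0,0), D=(5.00,0)
B = A + 1.00·(cos100°, sin100°) = (-0.1736, 0.9848)
|BD| = 5.2665
circle(B,7.00) ∩ circle(D,5.00): a=4.9118, h=4.9874
  candidates: C₊=(5.5841,4.9658) cross=26.266; C₋=(3.7189,-4.8331) cross=-26.266
  mode + wants cross > 0 → take C=(5.5841,4.9658) (cross=26.266)
ex = (C−B)/|BC| = (0.8225,0.5687); ey = (-0.5687,0.8225)
P = B + -0.81·ex + -1.90·ey = (0.2406,-1.0387)

0.24 -1.04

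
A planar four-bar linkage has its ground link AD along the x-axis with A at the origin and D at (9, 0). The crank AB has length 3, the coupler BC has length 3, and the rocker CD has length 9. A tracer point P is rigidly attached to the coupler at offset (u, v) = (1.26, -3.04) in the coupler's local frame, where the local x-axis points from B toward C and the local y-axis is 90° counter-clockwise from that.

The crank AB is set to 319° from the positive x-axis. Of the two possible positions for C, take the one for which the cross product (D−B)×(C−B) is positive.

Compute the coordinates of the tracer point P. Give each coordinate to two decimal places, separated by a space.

3.31 1.15

A=(0,0), D=(9.00,0)
B = A + 3.00·(cos319°, sin319°) = (2.2641, -1.9682)
|BD| = 7.0175
circle(B,3.00) ∩ circle(D,9.00): a=-1.6212, h=2.5242
  candidates: C₊=(-0.0000,0.0000) cross=17.714; C₋=(1.4159,-4.8458) cross=-17.714
  mode + wants cross > 0 → take C=(-0.0000,0.0000) (cross=17.714)
ex = (C−B)/|BC| = (-0.7547,0.6561); ey = (-0.6561,-0.7547)
P = B + 1.26·ex + -3.04·ey = (3.3076,1.1528)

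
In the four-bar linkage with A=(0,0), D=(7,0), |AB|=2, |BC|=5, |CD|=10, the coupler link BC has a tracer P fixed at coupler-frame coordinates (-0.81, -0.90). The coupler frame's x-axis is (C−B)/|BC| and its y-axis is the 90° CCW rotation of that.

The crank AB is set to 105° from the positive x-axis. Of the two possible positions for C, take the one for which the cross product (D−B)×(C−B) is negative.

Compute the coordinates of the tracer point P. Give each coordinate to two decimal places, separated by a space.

A=(0,0), D=(7.00,0)
B = A + 2.00·(cos105°, sin105°) = (-0.5176, 1.9319)
|BD| = 7.7619
circle(B,5.00) ∩ circle(D,10.00): a=-0.9504, h=4.9089
  candidates: C₊=(-0.2163,6.9228) cross=38.102; C₋=(-2.6598,-2.5860) cross=-38.102
  mode - wants cross < 0 → take C=(-2.6598,-2.5860) (cross=-38.102)
ex = (C−B)/|BC| = (-0.4284,-0.9036); ey = (0.9036,-0.4284)
P = B + -0.81·ex + -0.90·ey = (-0.9838,3.0493)

-0.98 3.05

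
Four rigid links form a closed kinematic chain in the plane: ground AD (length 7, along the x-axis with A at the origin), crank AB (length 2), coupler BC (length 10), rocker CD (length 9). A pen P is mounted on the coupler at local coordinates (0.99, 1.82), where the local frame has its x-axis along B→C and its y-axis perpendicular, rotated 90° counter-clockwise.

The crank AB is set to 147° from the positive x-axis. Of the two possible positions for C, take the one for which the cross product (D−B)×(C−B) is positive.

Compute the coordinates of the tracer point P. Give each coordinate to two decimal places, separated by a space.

-2.43 3.02

A=(0,0), D=(7.00,0)
B = A + 2.00·(cos147°, sin147°) = (-1.6773, 1.0893)
|BD| = 8.7454
circle(B,10.00) ∩ circle(D,9.00): a=5.4590, h=8.3785
  candidates: C₊=(4.7827,8.7226) cross=73.274; C₋=(2.6956,-7.9039) cross=-73.274
  mode + wants cross > 0 → take C=(4.7827,8.7226) (cross=73.274)
ex = (C−B)/|BC| = (0.6460,0.7633); ey = (-0.7633,0.6460)
P = B + 0.99·ex + 1.82·ey = (-2.4271,3.0207)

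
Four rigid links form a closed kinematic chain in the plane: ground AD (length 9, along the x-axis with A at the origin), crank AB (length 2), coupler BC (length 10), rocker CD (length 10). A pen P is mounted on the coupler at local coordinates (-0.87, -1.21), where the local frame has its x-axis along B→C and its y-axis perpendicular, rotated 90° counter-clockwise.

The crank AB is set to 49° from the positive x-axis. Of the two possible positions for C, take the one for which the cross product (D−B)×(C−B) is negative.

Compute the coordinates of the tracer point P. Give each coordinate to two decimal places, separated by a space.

-0.05 2.11

A=(0,0), D=(9.00,0)
B = A + 2.00·(cos49°, sin49°) = (1.3121, 1.5094)
|BD| = 7.8347
circle(B,10.00) ∩ circle(D,10.00): a=3.9173, h=9.2008
  candidates: C₊=(6.9287,9.7831) cross=72.085; C₋=(3.3834,-8.2737) cross=-72.085
  mode - wants cross < 0 → take C=(3.3834,-8.2737) (cross=-72.085)
ex = (C−B)/|BC| = (0.2071,-0.9783); ey = (0.9783,0.2071)
P = B + -0.87·ex + -1.21·ey = (-0.0518,2.1099)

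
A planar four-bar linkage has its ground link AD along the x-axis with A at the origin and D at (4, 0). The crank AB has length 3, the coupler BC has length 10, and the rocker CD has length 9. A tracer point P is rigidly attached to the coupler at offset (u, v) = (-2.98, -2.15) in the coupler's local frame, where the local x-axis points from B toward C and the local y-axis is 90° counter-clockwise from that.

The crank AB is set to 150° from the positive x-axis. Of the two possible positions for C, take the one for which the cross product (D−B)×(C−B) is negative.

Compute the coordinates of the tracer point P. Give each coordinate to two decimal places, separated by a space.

-5.48 3.78

A=(0,0), D=(4.00,0)
B = A + 3.00·(cos150°, sin150°) = (-2.5981, 1.5000)
|BD| = 6.7664
circle(B,10.00) ∩ circle(D,9.00): a=4.7872, h=8.7797
  candidates: C₊=(4.0163,9.0000) cross=59.407; C₋=(0.1237,-8.1225) cross=-59.407
  mode - wants cross < 0 → take C=(0.1237,-8.1225) (cross=-59.407)
ex = (C−B)/|BC| = (0.2722,-0.9622); ey = (0.9622,0.2722)
P = B + -2.98·ex + -2.15·ey = (-5.4780,3.7823)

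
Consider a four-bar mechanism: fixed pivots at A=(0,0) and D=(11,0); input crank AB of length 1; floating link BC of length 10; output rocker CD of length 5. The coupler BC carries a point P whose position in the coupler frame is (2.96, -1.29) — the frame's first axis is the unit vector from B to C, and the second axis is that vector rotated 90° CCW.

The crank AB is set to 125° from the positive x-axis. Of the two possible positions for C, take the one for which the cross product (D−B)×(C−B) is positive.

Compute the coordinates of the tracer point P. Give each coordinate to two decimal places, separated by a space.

2.65 0.70

A=(0,0), D=(11.00,0)
B = A + 1.00·(cos125°, sin125°) = (-0.5736, 0.8192)
|BD| = 11.6025
circle(B,10.00) ∩ circle(D,5.00): a=9.0333, h=4.2894
  candidates: C₊=(8.7400,4.4601) cross=49.768; C₋=(8.1344,-4.0973) cross=-49.768
  mode + wants cross > 0 → take C=(8.7400,4.4601) (cross=49.768)
ex = (C−B)/|BC| = (0.9314,0.3641); ey = (-0.3641,0.9314)
P = B + 2.96·ex + -1.29·ey = (2.6529,0.6954)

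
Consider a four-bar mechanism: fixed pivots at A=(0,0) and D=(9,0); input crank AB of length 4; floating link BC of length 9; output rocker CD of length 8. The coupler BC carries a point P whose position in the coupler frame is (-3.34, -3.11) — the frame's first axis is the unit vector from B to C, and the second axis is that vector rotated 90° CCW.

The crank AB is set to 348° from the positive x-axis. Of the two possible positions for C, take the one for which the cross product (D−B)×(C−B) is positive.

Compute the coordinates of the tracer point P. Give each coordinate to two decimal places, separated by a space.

5.79 -4.99

A=(0,0), D=(9.00,0)
B = A + 4.00·(cos348°, sin348°) = (3.9126, -0.8316)
|BD| = 5.1549
circle(B,9.00) ∩ circle(D,8.00): a=4.2264, h=7.9459
  candidates: C₊=(6.8017,7.6920) cross=40.961; C₋=(9.3655,-7.9916) cross=-40.961
  mode + wants cross > 0 → take C=(6.8017,7.6920) (cross=40.961)
ex = (C−B)/|BC| = (0.3210,0.9471); ey = (-0.9471,0.3210)
P = B + -3.34·ex + -3.11·ey = (5.7858,-4.9932)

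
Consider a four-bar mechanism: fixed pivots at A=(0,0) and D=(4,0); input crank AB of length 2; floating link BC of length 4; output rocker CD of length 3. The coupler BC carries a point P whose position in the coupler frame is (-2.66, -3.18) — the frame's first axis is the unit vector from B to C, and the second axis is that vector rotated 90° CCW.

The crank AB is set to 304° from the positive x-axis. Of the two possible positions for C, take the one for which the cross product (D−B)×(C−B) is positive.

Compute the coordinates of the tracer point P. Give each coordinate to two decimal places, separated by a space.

A=(0,0), D=(4.00,0)
B = A + 2.00·(cos304°, sin304°) = (1.1184, -1.6581)
|BD| = 3.3246
circle(B,4.00) ∩ circle(D,3.00): a=2.7151, h=2.9374
  candidates: C₊=(2.0067,2.2420) cross=9.766; C₋=(4.9367,-2.8500) cross=-9.766
  mode + wants cross > 0 → take C=(2.0067,2.2420) (cross=9.766)
ex = (C−B)/|BC| = (0.2221,0.9750); ey = (-0.9750,0.2221)
P = B + -2.66·ex + -3.18·ey = (3.6283,-4.9579)

3.63 -4.96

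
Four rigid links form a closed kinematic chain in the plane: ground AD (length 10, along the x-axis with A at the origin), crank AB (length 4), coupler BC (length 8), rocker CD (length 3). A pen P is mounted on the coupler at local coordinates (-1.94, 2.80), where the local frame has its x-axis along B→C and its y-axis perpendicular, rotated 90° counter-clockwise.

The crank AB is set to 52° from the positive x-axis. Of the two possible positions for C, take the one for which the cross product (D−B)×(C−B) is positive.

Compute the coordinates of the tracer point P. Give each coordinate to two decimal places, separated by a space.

A=(0,0), D=(10.00,0)
B = A + 4.00·(cos52°, sin52°) = (2.4626, 3.1520)
|BD| = 8.1699
circle(B,8.00) ∩ circle(D,3.00): a=7.4510, h=2.9126
  candidates: C₊=(10.4604,2.9645) cross=23.795; C₋=(8.2130,-2.4097) cross=-23.795
  mode + wants cross > 0 → take C=(10.4604,2.9645) (cross=23.795)
ex = (C−B)/|BC| = (0.9997,-0.0234); ey = (0.0234,0.9997)
P = B + -1.94·ex + 2.80·ey = (0.5888,5.9968)

0.59 6.00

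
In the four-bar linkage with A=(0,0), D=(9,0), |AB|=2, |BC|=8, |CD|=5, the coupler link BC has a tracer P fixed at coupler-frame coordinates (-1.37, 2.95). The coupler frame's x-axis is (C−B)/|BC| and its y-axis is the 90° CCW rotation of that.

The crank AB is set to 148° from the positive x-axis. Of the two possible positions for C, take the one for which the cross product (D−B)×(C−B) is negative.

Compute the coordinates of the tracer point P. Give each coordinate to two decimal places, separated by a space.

-1.31 4.29

A=(0,0), D=(9.00,0)
B = A + 2.00·(cos148°, sin148°) = (-1.6961, 1.0598)
|BD| = 10.7485
circle(B,8.00) ∩ circle(D,5.00): a=7.1884, h=3.5109
  candidates: C₊=(5.8035,3.8448) cross=37.736; C₋=(5.1111,-3.1427) cross=-37.736
  mode - wants cross < 0 → take C=(5.1111,-3.1427) (cross=-37.736)
ex = (C−B)/|BC| = (0.8509,-0.5253); ey = (0.5253,0.8509)
P = B + -1.37·ex + 2.95·ey = (-1.3121,4.2897)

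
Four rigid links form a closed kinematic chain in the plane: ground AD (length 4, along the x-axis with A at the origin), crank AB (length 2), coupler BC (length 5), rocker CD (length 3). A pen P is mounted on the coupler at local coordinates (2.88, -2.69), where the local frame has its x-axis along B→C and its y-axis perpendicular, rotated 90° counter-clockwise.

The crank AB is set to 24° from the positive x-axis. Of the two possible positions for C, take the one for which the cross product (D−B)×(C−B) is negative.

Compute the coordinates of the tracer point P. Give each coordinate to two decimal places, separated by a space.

A=(0,0), D=(4.00,0)
B = A + 2.00·(cos24°, sin24°) = (1.8271, 0.8135)
|BD| = 2.3202
circle(B,5.00) ∩ circle(D,3.00): a=4.6081, h=1.9405
  candidates: C₊=(6.8230,1.0152) cross=4.502; C₋=(5.4623,-2.6195) cross=-4.502
  mode - wants cross < 0 → take C=(5.4623,-2.6195) (cross=-4.502)
ex = (C−B)/|BC| = (0.7270,-0.6866); ey = (0.6866,0.7270)
P = B + 2.88·ex + -2.69·ey = (2.0741,-3.1197)

2.07 -3.12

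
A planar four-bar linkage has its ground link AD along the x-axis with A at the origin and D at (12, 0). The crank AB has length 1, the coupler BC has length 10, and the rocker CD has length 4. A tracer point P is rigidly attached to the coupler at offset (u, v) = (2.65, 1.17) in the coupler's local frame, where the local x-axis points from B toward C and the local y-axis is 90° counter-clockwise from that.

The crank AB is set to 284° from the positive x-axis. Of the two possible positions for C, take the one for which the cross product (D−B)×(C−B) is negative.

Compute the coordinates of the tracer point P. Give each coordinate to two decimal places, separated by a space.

3.10 -0.49

A=(0,0), D=(12.00,0)
B = A + 1.00·(cos284°, sin284°) = (0.2419, -0.9703)
|BD| = 11.7980
circle(B,10.00) ∩ circle(D,4.00): a=9.4589, h=3.2448
  candidates: C₊=(9.4020,3.0414) cross=38.282; C₋=(9.9357,-3.4262) cross=-38.282
  mode - wants cross < 0 → take C=(9.9357,-3.4262) (cross=-38.282)
ex = (C−B)/|BC| = (0.9694,-0.2456); ey = (0.2456,0.9694)
P = B + 2.65·ex + 1.17·ey = (3.0981,-0.4869)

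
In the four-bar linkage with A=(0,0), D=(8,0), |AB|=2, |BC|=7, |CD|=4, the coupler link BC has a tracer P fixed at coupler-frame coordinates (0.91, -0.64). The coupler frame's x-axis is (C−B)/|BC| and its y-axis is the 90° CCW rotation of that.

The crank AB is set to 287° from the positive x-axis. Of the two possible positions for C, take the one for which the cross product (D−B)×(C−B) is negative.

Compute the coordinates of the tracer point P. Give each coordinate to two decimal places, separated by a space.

A=(0,0), D=(8.00,0)
B = A + 2.00·(cos287°, sin287°) = (0.5847, -1.9126)
|BD| = 7.6579
circle(B,7.00) ∩ circle(D,4.00): a=5.9836, h=3.6327
  candidates: C₊=(5.4714,3.0994) cross=27.819; C₋=(7.2860,-3.9358) cross=-27.819
  mode - wants cross < 0 → take C=(7.2860,-3.9358) (cross=-27.819)
ex = (C−B)/|BC| = (0.9573,-0.2890); ey = (0.2890,0.9573)
P = B + 0.91·ex + -0.64·ey = (1.2709,-2.7883)

1.27 -2.79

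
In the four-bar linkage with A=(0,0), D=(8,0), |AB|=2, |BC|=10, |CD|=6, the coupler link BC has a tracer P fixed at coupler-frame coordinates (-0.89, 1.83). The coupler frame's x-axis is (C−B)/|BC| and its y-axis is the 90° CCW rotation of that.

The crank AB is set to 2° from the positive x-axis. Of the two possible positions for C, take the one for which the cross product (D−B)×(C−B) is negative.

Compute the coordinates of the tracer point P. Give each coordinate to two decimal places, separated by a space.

2.29 2.08

A=(0,0), D=(8.00,0)
B = A + 2.00·(cos2°, sin2°) = (1.9988, 0.0698)
|BD| = 6.0016
circle(B,10.00) ∩ circle(D,6.00): a=8.3327, h=5.5287
  candidates: C₊=(10.3952,5.5012) cross=33.181; C₋=(10.2666,-5.5554) cross=-33.181
  mode - wants cross < 0 → take C=(10.2666,-5.5554) (cross=-33.181)
ex = (C−B)/|BC| = (0.8268,-0.5625); ey = (0.5625,0.8268)
P = B + -0.89·ex + 1.83·ey = (2.2924,2.0835)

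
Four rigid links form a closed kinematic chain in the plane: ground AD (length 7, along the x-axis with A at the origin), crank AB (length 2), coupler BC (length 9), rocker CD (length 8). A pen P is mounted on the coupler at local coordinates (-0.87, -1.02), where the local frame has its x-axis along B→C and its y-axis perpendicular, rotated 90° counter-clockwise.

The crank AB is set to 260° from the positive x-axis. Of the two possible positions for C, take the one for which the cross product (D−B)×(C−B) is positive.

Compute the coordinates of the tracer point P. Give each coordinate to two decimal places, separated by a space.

0.35 -3.11

A=(0,0), D=(7.00,0)
B = A + 2.00·(cos260°, sin260°) = (-0.3473, -1.9696)
|BD| = 7.6067
circle(B,9.00) ∩ circle(D,8.00): a=4.9208, h=7.5356
  candidates: C₊=(2.4545,6.5832) cross=57.321; C₋=(6.3569,-7.9741) cross=-57.321
  mode + wants cross > 0 → take C=(2.4545,6.5832) (cross=57.321)
ex = (C−B)/|BC| = (0.3113,0.9503); ey = (-0.9503,0.3113)
P = B + -0.87·ex + -1.02·ey = (0.3512,-3.1139)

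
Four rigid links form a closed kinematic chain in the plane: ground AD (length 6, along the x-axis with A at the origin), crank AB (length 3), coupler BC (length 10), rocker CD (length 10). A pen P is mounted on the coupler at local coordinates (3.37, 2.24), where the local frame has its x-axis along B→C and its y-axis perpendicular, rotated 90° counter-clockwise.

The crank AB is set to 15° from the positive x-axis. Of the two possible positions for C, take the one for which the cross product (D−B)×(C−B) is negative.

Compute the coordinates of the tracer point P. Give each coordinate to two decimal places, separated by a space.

A=(0,0), D=(6.00,0)
B = A + 3.00·(cos15°, sin15°) = (2.8978, 0.7765)
|BD| = 3.1979
circle(B,10.00) ∩ circle(D,10.00): a=1.5990, h=9.8713
  candidates: C₊=(6.8457,9.9642) cross=31.568; C₋=(2.0521,-9.1877) cross=-31.568
  mode - wants cross < 0 → take C=(2.0521,-9.1877) (cross=-31.568)
ex = (C−B)/|BC| = (-0.0846,-0.9964); ey = (0.9964,-0.0846)
P = B + 3.37·ex + 2.24·ey = (4.8448,-2.7709)

4.84 -2.77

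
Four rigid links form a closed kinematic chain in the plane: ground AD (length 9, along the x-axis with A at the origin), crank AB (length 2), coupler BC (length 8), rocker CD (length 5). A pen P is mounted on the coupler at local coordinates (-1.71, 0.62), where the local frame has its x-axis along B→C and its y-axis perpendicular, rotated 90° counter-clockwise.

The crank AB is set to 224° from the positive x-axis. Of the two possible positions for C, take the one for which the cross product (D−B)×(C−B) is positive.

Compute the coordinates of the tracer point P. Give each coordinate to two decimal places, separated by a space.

-3.20 -1.85

A=(0,0), D=(9.00,0)
B = A + 2.00·(cos224°, sin224°) = (-1.4387, -1.3893)
|BD| = 10.5307
circle(B,8.00) ∩ circle(D,5.00): a=7.1171, h=3.6534
  candidates: C₊=(5.1342,3.1711) cross=38.473; C₋=(6.0982,-4.0718) cross=-38.473
  mode + wants cross > 0 → take C=(5.1342,3.1711) (cross=38.473)
ex = (C−B)/|BC| = (0.8216,0.5700); ey = (-0.5700,0.8216)
P = B + -1.71·ex + 0.62·ey = (-3.1971,-1.8547)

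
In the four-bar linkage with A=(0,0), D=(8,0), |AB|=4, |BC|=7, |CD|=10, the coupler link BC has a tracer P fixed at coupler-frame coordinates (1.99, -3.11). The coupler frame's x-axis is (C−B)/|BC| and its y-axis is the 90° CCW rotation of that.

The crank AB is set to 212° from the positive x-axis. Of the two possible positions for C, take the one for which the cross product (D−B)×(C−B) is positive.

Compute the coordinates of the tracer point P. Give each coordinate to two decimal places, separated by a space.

A=(0,0), D=(8.00,0)
B = A + 4.00·(cos212°, sin212°) = (-3.3922, -2.1197)
|BD| = 11.5877
circle(B,7.00) ∩ circle(D,10.00): a=3.5932, h=6.0074
  candidates: C₊=(-0.9585,4.4436) cross=69.612; C₋=(1.2393,-7.3684) cross=-69.612
  mode + wants cross > 0 → take C=(-0.9585,4.4436) (cross=69.612)
ex = (C−B)/|BC| = (0.3477,0.9376); ey = (-0.9376,0.3477)
P = B + 1.99·ex + -3.11·ey = (0.2157,-1.3351)

0.22 -1.34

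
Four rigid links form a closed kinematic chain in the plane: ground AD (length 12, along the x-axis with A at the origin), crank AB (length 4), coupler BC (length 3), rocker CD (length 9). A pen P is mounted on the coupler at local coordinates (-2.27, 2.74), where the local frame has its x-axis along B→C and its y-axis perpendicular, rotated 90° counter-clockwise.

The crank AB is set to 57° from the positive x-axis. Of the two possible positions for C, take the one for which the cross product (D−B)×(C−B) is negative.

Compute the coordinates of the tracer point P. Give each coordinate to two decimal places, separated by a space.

A=(0,0), D=(12.00,0)
B = A + 4.00·(cos57°, sin57°) = (2.1786, 3.3547)
|BD| = 10.3786
circle(B,3.00) ∩ circle(D,9.00): a=1.7206, h=2.4575
  candidates: C₊=(4.6011,5.1242) cross=25.506; C₋=(3.0124,0.4729) cross=-25.506
  mode - wants cross < 0 → take C=(3.0124,0.4729) (cross=-25.506)
ex = (C−B)/|BC| = (0.2780,-0.9606); ey = (0.9606,0.2780)
P = B + -2.27·ex + 2.74·ey = (4.1796,6.2968)

4.18 6.30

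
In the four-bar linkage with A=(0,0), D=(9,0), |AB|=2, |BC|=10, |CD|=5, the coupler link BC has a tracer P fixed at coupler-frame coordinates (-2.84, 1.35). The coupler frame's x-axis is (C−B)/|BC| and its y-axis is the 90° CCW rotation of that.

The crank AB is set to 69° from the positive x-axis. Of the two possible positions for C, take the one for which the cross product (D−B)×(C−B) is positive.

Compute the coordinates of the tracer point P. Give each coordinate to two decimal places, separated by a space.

A=(0,0), D=(9.00,0)
B = A + 2.00·(cos69°, sin69°) = (0.7167, 1.8672)
|BD| = 8.4911
circle(B,10.00) ∩ circle(D,5.00): a=8.6619, h=4.9971
  candidates: C₊=(10.2655,4.8372) cross=42.431; C₋=(8.0678,-4.9123) cross=-42.431
  mode + wants cross > 0 → take C=(10.2655,4.8372) (cross=42.431)
ex = (C−B)/|BC| = (0.9549,0.2970); ey = (-0.2970,0.9549)
P = B + -2.84·ex + 1.35·ey = (-2.3961,2.3128)

-2.40 2.31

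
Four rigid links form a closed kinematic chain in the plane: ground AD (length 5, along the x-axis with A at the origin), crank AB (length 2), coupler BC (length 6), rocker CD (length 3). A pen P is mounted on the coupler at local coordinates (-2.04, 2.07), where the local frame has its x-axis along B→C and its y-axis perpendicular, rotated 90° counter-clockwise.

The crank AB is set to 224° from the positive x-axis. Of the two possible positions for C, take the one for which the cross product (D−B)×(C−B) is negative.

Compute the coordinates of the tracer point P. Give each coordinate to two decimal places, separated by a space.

A=(0,0), D=(5.00,0)
B = A + 2.00·(cos224°, sin224°) = (-1.4387, -1.3893)
|BD| = 6.5869
circle(B,6.00) ∩ circle(D,3.00): a=5.3430, h=2.7300
  candidates: C₊=(3.2083,2.4062) cross=17.982; C₋=(4.3599,-2.9309) cross=-17.982
  mode - wants cross < 0 → take C=(4.3599,-2.9309) (cross=-17.982)
ex = (C−B)/|BC| = (0.9664,-0.2569); ey = (0.2569,0.9664)
P = B + -2.04·ex + 2.07·ey = (-2.8783,1.1353)

-2.88 1.14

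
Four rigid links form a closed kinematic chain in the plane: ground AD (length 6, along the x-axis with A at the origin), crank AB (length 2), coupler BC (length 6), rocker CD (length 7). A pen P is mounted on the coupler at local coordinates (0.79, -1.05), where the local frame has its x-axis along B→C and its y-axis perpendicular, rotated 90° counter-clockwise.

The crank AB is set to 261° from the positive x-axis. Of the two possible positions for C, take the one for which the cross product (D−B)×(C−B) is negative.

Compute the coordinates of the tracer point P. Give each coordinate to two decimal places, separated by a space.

A=(0,0), D=(6.00,0)
B = A + 2.00·(cos261°, sin261°) = (-0.3129, -1.9754)
|BD| = 6.6147
circle(B,6.00) ∩ circle(D,7.00): a=2.3247, h=5.5313
  candidates: C₊=(0.2539,3.9978) cross=36.588; C₋=(3.5576,-6.5601) cross=-36.588
  mode - wants cross < 0 → take C=(3.5576,-6.5601) (cross=-36.588)
ex = (C−B)/|BC| = (0.6451,-0.7641); ey = (0.7641,0.6451)
P = B + 0.79·ex + -1.05·ey = (-0.6056,-3.2564)

-0.61 -3.26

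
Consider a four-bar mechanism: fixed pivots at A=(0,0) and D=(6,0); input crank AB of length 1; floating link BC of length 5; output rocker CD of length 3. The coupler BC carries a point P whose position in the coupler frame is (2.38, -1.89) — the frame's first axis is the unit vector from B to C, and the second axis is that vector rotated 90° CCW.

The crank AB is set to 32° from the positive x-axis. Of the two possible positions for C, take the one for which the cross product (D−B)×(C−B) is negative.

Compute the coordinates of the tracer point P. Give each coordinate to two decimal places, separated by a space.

A=(0,0), D=(6.00,0)
B = A + 1.00·(cos32°, sin32°) = (0.8480, 0.5299)
|BD| = 5.1791
circle(B,5.00) ∩ circle(D,3.00): a=4.1342, h=2.8121
  candidates: C₊=(5.2483,2.9043) cross=14.564; C₋=(4.6728,-2.6905) cross=-14.564
  mode - wants cross < 0 → take C=(4.6728,-2.6905) (cross=-14.564)
ex = (C−B)/|BC| = (0.7650,-0.6441); ey = (0.6441,0.7650)
P = B + 2.38·ex + -1.89·ey = (1.4513,-2.4488)

1.45 -2.45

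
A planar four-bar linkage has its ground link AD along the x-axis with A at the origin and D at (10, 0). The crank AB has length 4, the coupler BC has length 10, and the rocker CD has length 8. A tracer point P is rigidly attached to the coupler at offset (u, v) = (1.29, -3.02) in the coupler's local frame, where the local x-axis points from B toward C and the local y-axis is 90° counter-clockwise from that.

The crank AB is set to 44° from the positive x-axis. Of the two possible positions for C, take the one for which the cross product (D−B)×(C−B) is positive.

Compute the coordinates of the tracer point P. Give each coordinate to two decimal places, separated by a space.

5.52 0.83

A=(0,0), D=(10.00,0)
B = A + 4.00·(cos44°, sin44°) = (2.8774, 2.7786)
|BD| = 7.6454
circle(B,10.00) ∩ circle(D,8.00): a=6.1771, h=7.8641
  candidates: C₊=(11.4901,7.8600) cross=60.124; C₋=(5.7739,-6.7927) cross=-60.124
  mode + wants cross > 0 → take C=(11.4901,7.8600) (cross=60.124)
ex = (C−B)/|BC| = (0.8613,0.5081); ey = (-0.5081,0.8613)
P = B + 1.29·ex + -3.02·ey = (5.5230,0.8331)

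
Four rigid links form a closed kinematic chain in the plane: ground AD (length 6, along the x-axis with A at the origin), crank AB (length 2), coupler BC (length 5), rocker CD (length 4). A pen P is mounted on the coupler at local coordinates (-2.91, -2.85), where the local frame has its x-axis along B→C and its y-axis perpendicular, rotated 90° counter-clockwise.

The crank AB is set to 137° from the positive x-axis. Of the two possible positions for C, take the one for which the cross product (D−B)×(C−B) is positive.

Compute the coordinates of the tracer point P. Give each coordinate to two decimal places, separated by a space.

A=(0,0), D=(6.00,0)
B = A + 2.00·(cos137°, sin137°) = (-1.4627, 1.3640)
|BD| = 7.5863
circle(B,5.00) ∩ circle(D,4.00): a=4.3863, h=2.4000
  candidates: C₊=(3.2837,2.9362) cross=18.207; C₋=(2.4206,-1.7855) cross=-18.207
  mode + wants cross > 0 → take C=(3.2837,2.9362) (cross=18.207)
ex = (C−B)/|BC| = (0.9493,0.3144); ey = (-0.3144,0.9493)
P = B + -2.91·ex + -2.85·ey = (-3.3289,-2.2565)

-3.33 -2.26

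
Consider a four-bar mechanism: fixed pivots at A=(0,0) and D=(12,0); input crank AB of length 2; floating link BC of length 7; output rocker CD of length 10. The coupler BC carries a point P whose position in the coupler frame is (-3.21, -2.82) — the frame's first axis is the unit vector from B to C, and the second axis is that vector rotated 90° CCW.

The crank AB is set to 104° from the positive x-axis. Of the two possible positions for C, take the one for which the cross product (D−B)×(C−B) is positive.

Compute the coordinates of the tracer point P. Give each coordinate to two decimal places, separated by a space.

A=(0,0), D=(12.00,0)
B = A + 2.00·(cos104°, sin104°) = (-0.4838, 1.9406)
|BD| = 12.6338
circle(B,7.00) ∩ circle(D,10.00): a=4.2985, h=5.5248
  candidates: C₊=(4.6123,6.7395) cross=69.799; C₋=(2.9150,-4.1789) cross=-69.799
  mode + wants cross > 0 → take C=(4.6123,6.7395) (cross=69.799)
ex = (C−B)/|BC| = (0.7280,0.6856); ey = (-0.6856,0.7280)
P = B + -3.21·ex + -2.82·ey = (-0.8875,-2.3131)

-0.89 -2.31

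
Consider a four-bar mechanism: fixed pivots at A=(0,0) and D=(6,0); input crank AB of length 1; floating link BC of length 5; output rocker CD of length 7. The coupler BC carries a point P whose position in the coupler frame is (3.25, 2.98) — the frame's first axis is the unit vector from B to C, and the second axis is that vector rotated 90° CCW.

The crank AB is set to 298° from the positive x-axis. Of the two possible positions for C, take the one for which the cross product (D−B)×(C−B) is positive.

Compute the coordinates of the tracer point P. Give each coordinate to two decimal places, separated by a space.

A=(0,0), D=(6.00,0)
B = A + 1.00·(cos298°, sin298°) = (0.4695, -0.8829)
|BD| = 5.6006
circle(B,5.00) ∩ circle(D,7.00): a=0.6576, h=4.9566
  candidates: C₊=(0.3375,4.1153) cross=27.760; C₋=(1.9003,-5.6738) cross=-27.760
  mode + wants cross > 0 → take C=(0.3375,4.1153) (cross=27.760)
ex = (C−B)/|BC| = (-0.0264,0.9997); ey = (-0.9997,-0.0264)
P = B + 3.25·ex + 2.98·ey = (-2.5953,2.2872)

-2.60 2.29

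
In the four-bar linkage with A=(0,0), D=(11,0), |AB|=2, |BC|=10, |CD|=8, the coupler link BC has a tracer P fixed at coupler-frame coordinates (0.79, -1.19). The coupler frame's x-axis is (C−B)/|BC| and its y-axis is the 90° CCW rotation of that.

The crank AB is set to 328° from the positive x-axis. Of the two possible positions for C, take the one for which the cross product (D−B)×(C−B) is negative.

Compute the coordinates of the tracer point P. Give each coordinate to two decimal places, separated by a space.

1.48 -2.47

A=(0,0), D=(11.00,0)
B = A + 2.00·(cos328°, sin328°) = (1.6961, -1.0598)
|BD| = 9.3641
circle(B,10.00) ∩ circle(D,8.00): a=6.6043, h=7.5089
  candidates: C₊=(7.4081,7.1483) cross=70.314; C₋=(9.1078,-7.7730) cross=-70.314
  mode - wants cross < 0 → take C=(9.1078,-7.7730) (cross=-70.314)
ex = (C−B)/|BC| = (0.7412,-0.6713); ey = (0.6713,0.7412)
P = B + 0.79·ex + -1.19·ey = (1.4828,-2.4722)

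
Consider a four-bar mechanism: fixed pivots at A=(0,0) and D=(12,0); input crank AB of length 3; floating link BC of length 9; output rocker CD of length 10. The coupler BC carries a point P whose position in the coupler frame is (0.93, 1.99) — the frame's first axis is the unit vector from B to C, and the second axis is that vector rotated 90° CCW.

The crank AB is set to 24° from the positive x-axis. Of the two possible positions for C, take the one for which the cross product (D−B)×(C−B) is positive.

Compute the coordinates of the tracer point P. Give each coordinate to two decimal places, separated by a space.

1.53 3.05

A=(0,0), D=(12.00,0)
B = A + 3.00·(cos24°, sin24°) = (2.7406, 1.2202)
|BD| = 9.3394
circle(B,9.00) ∩ circle(D,10.00): a=3.6525, h=8.2255
  candidates: C₊=(7.4365,8.8980) cross=76.822; C₋=(5.2872,-7.4120) cross=-76.822
  mode + wants cross > 0 → take C=(7.4365,8.8980) (cross=76.822)
ex = (C−B)/|BC| = (0.5218,0.8531); ey = (-0.8531,0.5218)
P = B + 0.93·ex + 1.99·ey = (1.5282,3.0519)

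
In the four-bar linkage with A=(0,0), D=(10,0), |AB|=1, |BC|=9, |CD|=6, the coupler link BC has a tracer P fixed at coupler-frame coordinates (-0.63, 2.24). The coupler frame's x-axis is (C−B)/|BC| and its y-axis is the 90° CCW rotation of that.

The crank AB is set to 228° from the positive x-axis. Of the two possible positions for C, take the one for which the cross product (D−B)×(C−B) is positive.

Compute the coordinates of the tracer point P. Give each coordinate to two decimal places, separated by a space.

A=(0,0), D=(10.00,0)
B = A + 1.00·(cos228°, sin228°) = (-0.6691, -0.7431)
|BD| = 10.6950
circle(B,9.00) ∩ circle(D,6.00): a=7.4513, h=5.0476
  candidates: C₊=(6.4134,4.8100) cross=53.984; C₋=(7.1149,-5.2608) cross=-53.984
  mode + wants cross > 0 → take C=(6.4134,4.8100) (cross=53.984)
ex = (C−B)/|BC| = (0.7869,0.6170); ey = (-0.6170,0.7869)
P = B + -0.63·ex + 2.24·ey = (-2.5470,0.6309)

-2.55 0.63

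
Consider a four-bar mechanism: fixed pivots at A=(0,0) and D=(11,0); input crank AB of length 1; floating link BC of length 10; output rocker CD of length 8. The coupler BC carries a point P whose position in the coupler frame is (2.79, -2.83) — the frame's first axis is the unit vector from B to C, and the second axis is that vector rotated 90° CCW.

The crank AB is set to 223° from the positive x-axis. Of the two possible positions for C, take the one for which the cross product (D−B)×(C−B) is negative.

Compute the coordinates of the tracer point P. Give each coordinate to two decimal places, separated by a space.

A=(0,0), D=(11.00,0)
B = A + 1.00·(cos223°, sin223°) = (-0.7314, -0.6820)
|BD| = 11.7512
circle(B,10.00) ∩ circle(D,8.00): a=7.4073, h=6.7180
  candidates: C₊=(6.2736,6.4546) cross=78.944; C₋=(7.0534,-6.9588) cross=-78.944
  mode - wants cross < 0 → take C=(7.0534,-6.9588) (cross=-78.944)
ex = (C−B)/|BC| = (0.7785,-0.6277); ey = (0.6277,0.7785)
P = B + 2.79·ex + -2.83·ey = (-0.3357,-4.6363)

-0.34 -4.64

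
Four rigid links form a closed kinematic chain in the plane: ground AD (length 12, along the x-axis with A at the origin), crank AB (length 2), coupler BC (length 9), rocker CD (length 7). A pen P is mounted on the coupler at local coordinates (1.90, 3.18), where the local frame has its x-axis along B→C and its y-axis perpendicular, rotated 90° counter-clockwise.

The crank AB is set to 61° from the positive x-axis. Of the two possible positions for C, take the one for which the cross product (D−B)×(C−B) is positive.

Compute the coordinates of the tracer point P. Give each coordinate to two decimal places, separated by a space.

1.04 5.45

A=(0,0), D=(12.00,0)
B = A + 2.00·(cos61°, sin61°) = (0.9696, 1.7492)
|BD| = 11.1682
circle(B,9.00) ∩ circle(D,7.00): a=7.0167, h=5.6361
  candidates: C₊=(8.7825,6.2167) cross=62.945; C₋=(7.0170,-4.9163) cross=-62.945
  mode + wants cross > 0 → take C=(8.7825,6.2167) (cross=62.945)
ex = (C−B)/|BC| = (0.8681,0.4964); ey = (-0.4964,0.8681)
P = B + 1.90·ex + 3.18·ey = (1.0405,5.4529)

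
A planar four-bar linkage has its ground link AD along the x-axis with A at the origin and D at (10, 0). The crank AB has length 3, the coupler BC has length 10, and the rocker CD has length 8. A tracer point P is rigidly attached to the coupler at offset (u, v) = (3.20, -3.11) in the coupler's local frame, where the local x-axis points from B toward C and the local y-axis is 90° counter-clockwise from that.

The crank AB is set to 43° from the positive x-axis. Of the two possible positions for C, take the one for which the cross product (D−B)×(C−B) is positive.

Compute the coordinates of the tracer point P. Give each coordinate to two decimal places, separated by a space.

6.62 1.45

A=(0,0), D=(10.00,0)
B = A + 3.00·(cos43°, sin43°) = (2.1941, 2.0460)
|BD| = 8.0696
circle(B,10.00) ∩ circle(D,8.00): a=6.2654, h=7.7939
  candidates: C₊=(10.2308,7.9967) cross=62.894; C₋=(6.2786,-7.0818) cross=-62.894
  mode + wants cross > 0 → take C=(10.2308,7.9967) (cross=62.894)
ex = (C−B)/|BC| = (0.8037,0.5951); ey = (-0.5951,0.8037)
P = B + 3.20·ex + -3.11·ey = (6.6165,1.4508)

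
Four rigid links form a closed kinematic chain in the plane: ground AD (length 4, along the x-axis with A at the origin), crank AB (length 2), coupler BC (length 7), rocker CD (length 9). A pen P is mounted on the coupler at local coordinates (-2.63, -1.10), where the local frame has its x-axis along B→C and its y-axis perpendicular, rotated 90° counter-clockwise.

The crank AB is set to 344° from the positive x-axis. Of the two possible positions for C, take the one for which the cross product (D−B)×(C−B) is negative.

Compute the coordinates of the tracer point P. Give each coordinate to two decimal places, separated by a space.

A=(0,0), D=(4.00,0)
B = A + 2.00·(cos344°, sin344°) = (1.9225, -0.5513)
|BD| = 2.1494
circle(B,7.00) ∩ circle(D,9.00): a=-6.3693, h=2.9037
  candidates: C₊=(-4.9785,0.6217) cross=6.241; C₋=(-3.4890,-4.9915) cross=-6.241
  mode - wants cross < 0 → take C=(-3.4890,-4.9915) (cross=-6.241)
ex = (C−B)/|BC| = (-0.7731,-0.6343); ey = (0.6343,-0.7731)
P = B + -2.63·ex + -1.10·ey = (3.2580,1.9674)

3.26 1.97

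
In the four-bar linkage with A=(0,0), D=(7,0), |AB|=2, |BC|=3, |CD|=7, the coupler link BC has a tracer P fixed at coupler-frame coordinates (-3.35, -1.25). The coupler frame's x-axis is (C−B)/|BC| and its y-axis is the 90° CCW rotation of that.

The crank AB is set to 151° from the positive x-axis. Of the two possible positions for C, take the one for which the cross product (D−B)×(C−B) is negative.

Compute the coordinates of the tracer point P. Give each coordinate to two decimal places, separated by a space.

A=(0,0), D=(7.00,0)
B = A + 2.00·(cos151°, sin151°) = (-1.7492, 0.9696)
|BD| = 8.8028
circle(B,3.00) ∩ circle(D,7.00): a=2.1294, h=2.1132
  candidates: C₊=(0.6000,2.8354) cross=18.602; C₋=(0.1344,-1.3653) cross=-18.602
  mode - wants cross < 0 → take C=(0.1344,-1.3653) (cross=-18.602)
ex = (C−B)/|BC| = (0.6279,-0.7783); ey = (0.7783,0.6279)
P = B + -3.35·ex + -1.25·ey = (-4.8256,2.7921)

-4.83 2.79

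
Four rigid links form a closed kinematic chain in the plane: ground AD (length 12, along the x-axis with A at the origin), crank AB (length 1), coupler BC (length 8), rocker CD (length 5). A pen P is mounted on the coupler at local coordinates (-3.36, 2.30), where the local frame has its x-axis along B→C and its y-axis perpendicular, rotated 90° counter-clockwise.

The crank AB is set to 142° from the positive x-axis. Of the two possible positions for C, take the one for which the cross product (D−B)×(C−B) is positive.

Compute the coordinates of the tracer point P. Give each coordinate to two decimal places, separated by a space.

A=(0,0), D=(12.00,0)
B = A + 1.00·(cos142°, sin142°) = (-0.7880, 0.6157)
|BD| = 12.8028
circle(B,8.00) ∩ circle(D,5.00): a=7.9245, h=1.0964
  candidates: C₊=(7.1801,1.3297) cross=14.037; C₋=(7.0746,-0.8605) cross=-14.037
  mode + wants cross > 0 → take C=(7.1801,1.3297) (cross=14.037)
ex = (C−B)/|BC| = (0.9960,0.0893); ey = (-0.0893,0.9960)
P = B + -3.36·ex + 2.30·ey = (-4.3399,2.6066)

-4.34 2.61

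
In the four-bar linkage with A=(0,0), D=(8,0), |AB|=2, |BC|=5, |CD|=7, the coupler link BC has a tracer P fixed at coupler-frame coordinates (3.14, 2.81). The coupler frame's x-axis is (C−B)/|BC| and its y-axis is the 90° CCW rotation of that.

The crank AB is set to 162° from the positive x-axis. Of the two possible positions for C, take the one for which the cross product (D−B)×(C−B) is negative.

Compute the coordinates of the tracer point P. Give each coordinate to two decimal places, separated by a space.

A=(0,0), D=(8.00,0)
B = A + 2.00·(cos162°, sin162°) = (-1.9021, 0.6180)
|BD| = 9.9214
circle(B,5.00) ∩ circle(D,7.00): a=3.7512, h=3.3058
  candidates: C₊=(2.0477,3.6838) cross=32.799; C₋=(1.6359,-2.9151) cross=-32.799
  mode - wants cross < 0 → take C=(1.6359,-2.9151) (cross=-32.799)
ex = (C−B)/|BC| = (0.7076,-0.7066); ey = (0.7066,0.7076)
P = B + 3.14·ex + 2.81·ey = (2.3053,0.3876)

2.31 0.39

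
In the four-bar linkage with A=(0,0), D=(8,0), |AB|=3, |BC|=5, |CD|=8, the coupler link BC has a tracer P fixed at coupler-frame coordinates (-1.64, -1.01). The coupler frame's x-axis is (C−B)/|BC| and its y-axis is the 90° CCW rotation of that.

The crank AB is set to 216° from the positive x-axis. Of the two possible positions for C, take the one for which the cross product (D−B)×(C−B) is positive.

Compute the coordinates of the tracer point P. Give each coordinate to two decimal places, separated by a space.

-2.50 -3.69

A=(0,0), D=(8.00,0)
B = A + 3.00·(cos216°, sin216°) = (-2.4271, -1.7634)
|BD| = 10.5751
circle(B,5.00) ∩ circle(D,8.00): a=3.4436, h=3.6251
  candidates: C₊=(0.3639,2.3852) cross=38.336; C₋=(1.5728,-4.7635) cross=-38.336
  mode + wants cross > 0 → take C=(0.3639,2.3852) (cross=38.336)
ex = (C−B)/|BC| = (0.5582,0.8297); ey = (-0.8297,0.5582)
P = B + -1.64·ex + -1.01·ey = (-2.5045,-3.6879)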